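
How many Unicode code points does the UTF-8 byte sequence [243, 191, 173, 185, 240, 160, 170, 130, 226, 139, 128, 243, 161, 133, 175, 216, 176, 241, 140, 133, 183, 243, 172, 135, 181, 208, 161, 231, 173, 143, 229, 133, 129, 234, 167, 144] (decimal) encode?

Byte at offset 0: 0xF3 = 11110011 → 4-byte char (#1). Advance 4.
Byte at offset 4: 0xF0 = 11110000 → 4-byte char (#2). Advance 4.
Byte at offset 8: 0xE2 = 11100010 → 3-byte char (#3). Advance 3.
Byte at offset 11: 0xF3 = 11110011 → 4-byte char (#4). Advance 4.
Byte at offset 15: 0xD8 = 11011000 → 2-byte char (#5). Advance 2.
Byte at offset 17: 0xF1 = 11110001 → 4-byte char (#6). Advance 4.
Byte at offset 21: 0xF3 = 11110011 → 4-byte char (#7). Advance 4.
Byte at offset 25: 0xD0 = 11010000 → 2-byte char (#8). Advance 2.
Byte at offset 27: 0xE7 = 11100111 → 3-byte char (#9). Advance 3.
Byte at offset 30: 0xE5 = 11100101 → 3-byte char (#10). Advance 3.
Byte at offset 33: 0xEA = 11101010 → 3-byte char (#11). Advance 3.
Reached end at offset 36 after 11 code points.

11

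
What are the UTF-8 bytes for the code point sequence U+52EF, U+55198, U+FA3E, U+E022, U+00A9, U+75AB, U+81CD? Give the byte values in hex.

E5 8B AF F1 95 86 98 EF A8 BE EE 80 A2 C2 A9 E7 96 AB E8 87 8D

U+52EF: 3-byte form → E5 8B AF.
U+55198: 4-byte form → F1 95 86 98.
U+FA3E: 3-byte form → EF A8 BE.
U+E022: 3-byte form → EE 80 A2.
U+00A9: 2-byte form → C2 A9.
U+75AB: 3-byte form → E7 96 AB.
U+81CD: 3-byte form → E8 87 8D.
Concatenated (21 bytes): E5 8B AF F1 95 86 98 EF A8 BE EE 80 A2 C2 A9 E7 96 AB E8 87 8D.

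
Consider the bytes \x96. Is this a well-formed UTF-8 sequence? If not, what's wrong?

invalid (continuation byte with no leading byte)

Byte 0x96 = 10010110 has the form 10xxxxxx — a continuation byte — but there is no preceding leading byte.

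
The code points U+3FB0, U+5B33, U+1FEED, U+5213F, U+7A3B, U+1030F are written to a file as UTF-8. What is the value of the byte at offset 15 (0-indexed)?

U+3FB0 → 3-byte form E3 BE B0 at offsets 0–2.
U+5B33 → 3-byte form E5 AC B3 at offsets 3–5.
U+1FEED → 4-byte form F0 9F BB AD at offsets 6–9.
U+5213F → 4-byte form F1 92 84 BF at offsets 10–13.
U+7A3B → 3-byte form E7 A8 BB at offsets 14–16.
Offset 15 falls in char 5's range; it's byte 2 of E7 A8 BB = 0xA8.

0xA8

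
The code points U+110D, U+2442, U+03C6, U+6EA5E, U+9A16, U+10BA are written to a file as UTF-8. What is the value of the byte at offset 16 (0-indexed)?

0x82

U+110D → 3-byte form E1 84 8D at offsets 0–2.
U+2442 → 3-byte form E2 91 82 at offsets 3–5.
U+03C6 → 2-byte form CF 86 at offsets 6–7.
U+6EA5E → 4-byte form F1 AE A9 9E at offsets 8–11.
U+9A16 → 3-byte form E9 A8 96 at offsets 12–14.
U+10BA → 3-byte form E1 82 BA at offsets 15–17.
Offset 16 falls in char 6's range; it's byte 2 of E1 82 BA = 0x82.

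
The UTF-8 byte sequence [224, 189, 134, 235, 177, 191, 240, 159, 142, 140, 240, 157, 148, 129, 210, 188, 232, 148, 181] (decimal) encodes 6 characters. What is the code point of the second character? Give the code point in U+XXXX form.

U+BC7F

Offset 0: leading byte 0xE0 = 11100000 → 3-byte char #1 = E0 BD 86.
Offset 3: leading byte 0xEB = 11101011 → 3-byte char #2 = EB B1 BF.
Leading byte 0xEB = 11101011 matches 1110xxxx → 3-byte sequence.
Byte 1: 0xEB = 11101011, payload 1011 (4 bits).
Byte 2: 0xB1 = 10110001 (10xxxxxx ✓), payload 110001.
Byte 3: 0xBF = 10111111 (10xxxxxx ✓), payload 111111.
Concatenate: 1011110001111111 = 0xBC7F (16 bits → U+BC7F).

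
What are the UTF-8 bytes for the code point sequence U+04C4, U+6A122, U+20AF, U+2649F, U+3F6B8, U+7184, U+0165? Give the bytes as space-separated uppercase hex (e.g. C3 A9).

D3 84 F1 AA 84 A2 E2 82 AF F0 A6 92 9F F0 BF 9A B8 E7 86 84 C5 A5

U+04C4: 2-byte form → D3 84.
U+6A122: 4-byte form → F1 AA 84 A2.
U+20AF: 3-byte form → E2 82 AF.
U+2649F: 4-byte form → F0 A6 92 9F.
U+3F6B8: 4-byte form → F0 BF 9A B8.
U+7184: 3-byte form → E7 86 84.
U+0165: 2-byte form → C5 A5.
Concatenated (22 bytes): D3 84 F1 AA 84 A2 E2 82 AF F0 A6 92 9F F0 BF 9A B8 E7 86 84 C5 A5.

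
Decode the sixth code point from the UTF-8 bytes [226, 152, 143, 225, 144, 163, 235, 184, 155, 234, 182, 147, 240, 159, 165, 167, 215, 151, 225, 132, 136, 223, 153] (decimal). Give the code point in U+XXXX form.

Offset 0: leading byte 0xE2 = 11100010 → 3-byte char #1 = E2 98 8F.
Offset 3: leading byte 0xE1 = 11100001 → 3-byte char #2 = E1 90 A3.
Offset 6: leading byte 0xEB = 11101011 → 3-byte char #3 = EB B8 9B.
Offset 9: leading byte 0xEA = 11101010 → 3-byte char #4 = EA B6 93.
Offset 12: leading byte 0xF0 = 11110000 → 4-byte char #5 = F0 9F A5 A7.
Offset 16: leading byte 0xD7 = 11010111 → 2-byte char #6 = D7 97.
Leading byte 0xD7 = 11010111 matches 110xxxxx → 2-byte sequence.
Byte 1: 0xD7 = 11010111, payload 10111 (5 bits).
Byte 2: 0x97 = 10010111 (10xxxxxx ✓), payload 010111.
Concatenate: 10111010111 = 0x5D7 (11 bits → U+05D7).

U+05D7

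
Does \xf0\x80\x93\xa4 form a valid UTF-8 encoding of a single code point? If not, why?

Leading byte 0xF0 = 11110000 → 4-byte form.
Continuation bytes all match 10xxxxxx. Payload decodes to 0x4E4.
But 0x4E4 < 0x10000, the minimum for a 4-byte sequence — this is an overlong encoding.

invalid (overlong encoding)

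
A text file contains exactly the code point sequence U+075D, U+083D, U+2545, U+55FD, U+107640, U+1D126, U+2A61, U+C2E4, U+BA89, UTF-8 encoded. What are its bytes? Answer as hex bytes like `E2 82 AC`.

U+075D: 2-byte form → DD 9D.
U+083D: 3-byte form → E0 A0 BD.
U+2545: 3-byte form → E2 95 85.
U+55FD: 3-byte form → E5 97 BD.
U+107640: 4-byte form → F4 87 99 80.
U+1D126: 4-byte form → F0 9D 84 A6.
U+2A61: 3-byte form → E2 A9 A1.
U+C2E4: 3-byte form → EC 8B A4.
U+BA89: 3-byte form → EB AA 89.
Concatenated (28 bytes): DD 9D E0 A0 BD E2 95 85 E5 97 BD F4 87 99 80 F0 9D 84 A6 E2 A9 A1 EC 8B A4 EB AA 89.

DD 9D E0 A0 BD E2 95 85 E5 97 BD F4 87 99 80 F0 9D 84 A6 E2 A9 A1 EC 8B A4 EB AA 89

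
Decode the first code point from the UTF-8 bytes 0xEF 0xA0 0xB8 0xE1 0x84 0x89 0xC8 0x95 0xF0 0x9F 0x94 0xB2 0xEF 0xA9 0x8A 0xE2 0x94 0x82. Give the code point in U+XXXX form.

U+F838

Offset 0: leading byte 0xEF = 11101111 → 3-byte char #1 = EF A0 B8.
Leading byte 0xEF = 11101111 matches 1110xxxx → 3-byte sequence.
Byte 1: 0xEF = 11101111, payload 1111 (4 bits).
Byte 2: 0xA0 = 10100000 (10xxxxxx ✓), payload 100000.
Byte 3: 0xB8 = 10111000 (10xxxxxx ✓), payload 111000.
Concatenate: 1111100000111000 = 0xF838 (16 bits → U+F838).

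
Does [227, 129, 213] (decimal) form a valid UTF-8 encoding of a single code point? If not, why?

invalid (non-continuation byte where continuation expected)

Leading byte 0xE3 = 11100011 → 3-byte form.
Byte 3 is 0xD5 = 11010101, which is not 10xxxxxx — expected a continuation byte.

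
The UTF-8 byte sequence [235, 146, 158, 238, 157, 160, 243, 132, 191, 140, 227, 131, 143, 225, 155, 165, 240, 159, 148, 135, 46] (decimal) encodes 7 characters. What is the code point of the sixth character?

U+1F507

Offset 0: leading byte 0xEB = 11101011 → 3-byte char #1 = EB 92 9E.
Offset 3: leading byte 0xEE = 11101110 → 3-byte char #2 = EE 9D A0.
Offset 6: leading byte 0xF3 = 11110011 → 4-byte char #3 = F3 84 BF 8C.
Offset 10: leading byte 0xE3 = 11100011 → 3-byte char #4 = E3 83 8F.
Offset 13: leading byte 0xE1 = 11100001 → 3-byte char #5 = E1 9B A5.
Offset 16: leading byte 0xF0 = 11110000 → 4-byte char #6 = F0 9F 94 87.
Leading byte 0xF0 = 11110000 matches 11110xxx → 4-byte sequence.
Byte 1: 0xF0 = 11110000, payload 000 (3 bits).
Byte 2: 0x9F = 10011111 (10xxxxxx ✓), payload 011111.
Byte 3: 0x94 = 10010100 (10xxxxxx ✓), payload 010100.
Byte 4: 0x87 = 10000111 (10xxxxxx ✓), payload 000111.
Concatenate: 000011111010100000111 = 0x1F507 (21 bits → U+1F507).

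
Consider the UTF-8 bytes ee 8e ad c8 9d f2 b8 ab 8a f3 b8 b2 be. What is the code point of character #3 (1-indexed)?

Offset 0: leading byte 0xEE = 11101110 → 3-byte char #1 = EE 8E AD.
Offset 3: leading byte 0xC8 = 11001000 → 2-byte char #2 = C8 9D.
Offset 5: leading byte 0xF2 = 11110010 → 4-byte char #3 = F2 B8 AB 8A.
Leading byte 0xF2 = 11110010 matches 11110xxx → 4-byte sequence.
Byte 1: 0xF2 = 11110010, payload 010 (3 bits).
Byte 2: 0xB8 = 10111000 (10xxxxxx ✓), payload 111000.
Byte 3: 0xAB = 10101011 (10xxxxxx ✓), payload 101011.
Byte 4: 0x8A = 10001010 (10xxxxxx ✓), payload 001010.
Concatenate: 010111000101011001010 = 0xB8ACA (21 bits → U+B8ACA).

U+B8ACA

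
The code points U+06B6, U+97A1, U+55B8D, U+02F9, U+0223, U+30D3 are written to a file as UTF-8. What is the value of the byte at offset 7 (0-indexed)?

0xAE

U+06B6 → 2-byte form DA B6 at offsets 0–1.
U+97A1 → 3-byte form E9 9E A1 at offsets 2–4.
U+55B8D → 4-byte form F1 95 AE 8D at offsets 5–8.
Offset 7 falls in char 3's range; it's byte 3 of F1 95 AE 8D = 0xAE.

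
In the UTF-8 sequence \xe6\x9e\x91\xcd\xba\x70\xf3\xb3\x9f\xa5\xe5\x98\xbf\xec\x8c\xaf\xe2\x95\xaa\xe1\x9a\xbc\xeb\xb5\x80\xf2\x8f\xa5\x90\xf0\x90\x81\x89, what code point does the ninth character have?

U+BD40

Offset 0: leading byte 0xE6 = 11100110 → 3-byte char #1 = E6 9E 91.
Offset 3: leading byte 0xCD = 11001101 → 2-byte char #2 = CD BA.
Offset 5: leading byte 0x70 = 01110000 → 1-byte char #3 = 70.
Offset 6: leading byte 0xF3 = 11110011 → 4-byte char #4 = F3 B3 9F A5.
Offset 10: leading byte 0xE5 = 11100101 → 3-byte char #5 = E5 98 BF.
Offset 13: leading byte 0xEC = 11101100 → 3-byte char #6 = EC 8C AF.
Offset 16: leading byte 0xE2 = 11100010 → 3-byte char #7 = E2 95 AA.
Offset 19: leading byte 0xE1 = 11100001 → 3-byte char #8 = E1 9A BC.
Offset 22: leading byte 0xEB = 11101011 → 3-byte char #9 = EB B5 80.
Leading byte 0xEB = 11101011 matches 1110xxxx → 3-byte sequence.
Byte 1: 0xEB = 11101011, payload 1011 (4 bits).
Byte 2: 0xB5 = 10110101 (10xxxxxx ✓), payload 110101.
Byte 3: 0x80 = 10000000 (10xxxxxx ✓), payload 000000.
Concatenate: 1011110101000000 = 0xBD40 (16 bits → U+BD40).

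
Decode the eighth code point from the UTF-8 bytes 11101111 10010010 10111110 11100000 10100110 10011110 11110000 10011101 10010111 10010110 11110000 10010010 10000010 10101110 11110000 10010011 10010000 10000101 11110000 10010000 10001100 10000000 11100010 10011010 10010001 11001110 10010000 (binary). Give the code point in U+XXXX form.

Offset 0: leading byte 0xEF = 11101111 → 3-byte char #1 = EF 92 BE.
Offset 3: leading byte 0xE0 = 11100000 → 3-byte char #2 = E0 A6 9E.
Offset 6: leading byte 0xF0 = 11110000 → 4-byte char #3 = F0 9D 97 96.
Offset 10: leading byte 0xF0 = 11110000 → 4-byte char #4 = F0 92 82 AE.
Offset 14: leading byte 0xF0 = 11110000 → 4-byte char #5 = F0 93 90 85.
Offset 18: leading byte 0xF0 = 11110000 → 4-byte char #6 = F0 90 8C 80.
Offset 22: leading byte 0xE2 = 11100010 → 3-byte char #7 = E2 9A 91.
Offset 25: leading byte 0xCE = 11001110 → 2-byte char #8 = CE 90.
Leading byte 0xCE = 11001110 matches 110xxxxx → 2-byte sequence.
Byte 1: 0xCE = 11001110, payload 01110 (5 bits).
Byte 2: 0x90 = 10010000 (10xxxxxx ✓), payload 010000.
Concatenate: 01110010000 = 0x390 (11 bits → U+0390).

U+0390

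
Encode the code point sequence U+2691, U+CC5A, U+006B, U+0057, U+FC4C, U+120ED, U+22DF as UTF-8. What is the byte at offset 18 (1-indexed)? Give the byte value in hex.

0x9F

1-indexed offset 18 is 0-indexed offset 17.
U+2691 → 3-byte form E2 9A 91 at offsets 0–2.
U+CC5A → 3-byte form EC B1 9A at offsets 3–5.
U+006B → 1-byte form 6B at offsets 6–6.
U+0057 → 1-byte form 57 at offsets 7–7.
U+FC4C → 3-byte form EF B1 8C at offsets 8–10.
U+120ED → 4-byte form F0 92 83 AD at offsets 11–14.
U+22DF → 3-byte form E2 8B 9F at offsets 15–17.
Offset 17 falls in char 7's range; it's byte 3 of E2 8B 9F = 0x9F.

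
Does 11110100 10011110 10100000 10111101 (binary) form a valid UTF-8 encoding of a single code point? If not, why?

Leading byte 0xF4 = 11110100 → 4-byte form.
Payload = 0x11E83D, which exceeds U+10FFFF, the maximum Unicode code point. (Leading bytes F5–FF, or F4 followed by ≥ 0x90, are invalid.)

invalid (encodes a value above U+10FFFF)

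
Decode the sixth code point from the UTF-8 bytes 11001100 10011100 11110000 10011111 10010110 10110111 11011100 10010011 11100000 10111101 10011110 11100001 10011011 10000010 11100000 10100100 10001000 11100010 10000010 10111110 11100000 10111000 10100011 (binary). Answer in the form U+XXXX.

Offset 0: leading byte 0xCC = 11001100 → 2-byte char #1 = CC 9C.
Offset 2: leading byte 0xF0 = 11110000 → 4-byte char #2 = F0 9F 96 B7.
Offset 6: leading byte 0xDC = 11011100 → 2-byte char #3 = DC 93.
Offset 8: leading byte 0xE0 = 11100000 → 3-byte char #4 = E0 BD 9E.
Offset 11: leading byte 0xE1 = 11100001 → 3-byte char #5 = E1 9B 82.
Offset 14: leading byte 0xE0 = 11100000 → 3-byte char #6 = E0 A4 88.
Leading byte 0xE0 = 11100000 matches 1110xxxx → 3-byte sequence.
Byte 1: 0xE0 = 11100000, payload 0000 (4 bits).
Byte 2: 0xA4 = 10100100 (10xxxxxx ✓), payload 100100.
Byte 3: 0x88 = 10001000 (10xxxxxx ✓), payload 001000.
Concatenate: 0000100100001000 = 0x908 (16 bits → U+0908).

U+0908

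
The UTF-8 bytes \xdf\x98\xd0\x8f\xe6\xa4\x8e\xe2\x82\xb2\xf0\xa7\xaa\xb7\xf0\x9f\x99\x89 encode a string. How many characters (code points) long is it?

6

Byte at offset 0: 0xDF = 11011111 → 2-byte char (#1). Advance 2.
Byte at offset 2: 0xD0 = 11010000 → 2-byte char (#2). Advance 2.
Byte at offset 4: 0xE6 = 11100110 → 3-byte char (#3). Advance 3.
Byte at offset 7: 0xE2 = 11100010 → 3-byte char (#4). Advance 3.
Byte at offset 10: 0xF0 = 11110000 → 4-byte char (#5). Advance 4.
Byte at offset 14: 0xF0 = 11110000 → 4-byte char (#6). Advance 4.
Reached end at offset 18 after 6 code points.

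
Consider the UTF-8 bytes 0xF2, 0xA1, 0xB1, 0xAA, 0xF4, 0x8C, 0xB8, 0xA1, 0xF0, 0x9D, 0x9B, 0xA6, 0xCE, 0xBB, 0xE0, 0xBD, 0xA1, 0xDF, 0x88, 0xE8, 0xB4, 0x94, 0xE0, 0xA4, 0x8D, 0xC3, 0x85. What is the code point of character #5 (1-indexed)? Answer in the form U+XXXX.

Offset 0: leading byte 0xF2 = 11110010 → 4-byte char #1 = F2 A1 B1 AA.
Offset 4: leading byte 0xF4 = 11110100 → 4-byte char #2 = F4 8C B8 A1.
Offset 8: leading byte 0xF0 = 11110000 → 4-byte char #3 = F0 9D 9B A6.
Offset 12: leading byte 0xCE = 11001110 → 2-byte char #4 = CE BB.
Offset 14: leading byte 0xE0 = 11100000 → 3-byte char #5 = E0 BD A1.
Leading byte 0xE0 = 11100000 matches 1110xxxx → 3-byte sequence.
Byte 1: 0xE0 = 11100000, payload 0000 (4 bits).
Byte 2: 0xBD = 10111101 (10xxxxxx ✓), payload 111101.
Byte 3: 0xA1 = 10100001 (10xxxxxx ✓), payload 100001.
Concatenate: 0000111101100001 = 0xF61 (16 bits → U+0F61).

U+0F61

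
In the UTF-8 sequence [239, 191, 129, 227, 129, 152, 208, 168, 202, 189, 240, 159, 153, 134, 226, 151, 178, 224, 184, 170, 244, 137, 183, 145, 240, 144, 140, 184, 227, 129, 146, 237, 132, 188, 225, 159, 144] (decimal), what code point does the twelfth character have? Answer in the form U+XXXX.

Offset 0: leading byte 0xEF = 11101111 → 3-byte char #1 = EF BF 81.
Offset 3: leading byte 0xE3 = 11100011 → 3-byte char #2 = E3 81 98.
Offset 6: leading byte 0xD0 = 11010000 → 2-byte char #3 = D0 A8.
Offset 8: leading byte 0xCA = 11001010 → 2-byte char #4 = CA BD.
Offset 10: leading byte 0xF0 = 11110000 → 4-byte char #5 = F0 9F 99 86.
Offset 14: leading byte 0xE2 = 11100010 → 3-byte char #6 = E2 97 B2.
Offset 17: leading byte 0xE0 = 11100000 → 3-byte char #7 = E0 B8 AA.
Offset 20: leading byte 0xF4 = 11110100 → 4-byte char #8 = F4 89 B7 91.
Offset 24: leading byte 0xF0 = 11110000 → 4-byte char #9 = F0 90 8C B8.
Offset 28: leading byte 0xE3 = 11100011 → 3-byte char #10 = E3 81 92.
Offset 31: leading byte 0xED = 11101101 → 3-byte char #11 = ED 84 BC.
Offset 34: leading byte 0xE1 = 11100001 → 3-byte char #12 = E1 9F 90.
Leading byte 0xE1 = 11100001 matches 1110xxxx → 3-byte sequence.
Byte 1: 0xE1 = 11100001, payload 0001 (4 bits).
Byte 2: 0x9F = 10011111 (10xxxxxx ✓), payload 011111.
Byte 3: 0x90 = 10010000 (10xxxxxx ✓), payload 010000.
Concatenate: 0001011111010000 = 0x17D0 (16 bits → U+17D0).

U+17D0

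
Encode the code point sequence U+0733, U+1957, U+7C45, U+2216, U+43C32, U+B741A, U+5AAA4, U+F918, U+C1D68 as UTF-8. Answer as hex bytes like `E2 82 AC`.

DC B3 E1 A5 97 E7 B1 85 E2 88 96 F1 83 B0 B2 F2 B7 90 9A F1 9A AA A4 EF A4 98 F3 81 B5 A8

U+0733: 2-byte form → DC B3.
U+1957: 3-byte form → E1 A5 97.
U+7C45: 3-byte form → E7 B1 85.
U+2216: 3-byte form → E2 88 96.
U+43C32: 4-byte form → F1 83 B0 B2.
U+B741A: 4-byte form → F2 B7 90 9A.
U+5AAA4: 4-byte form → F1 9A AA A4.
U+F918: 3-byte form → EF A4 98.
U+C1D68: 4-byte form → F3 81 B5 A8.
Concatenated (30 bytes): DC B3 E1 A5 97 E7 B1 85 E2 88 96 F1 83 B0 B2 F2 B7 90 9A F1 9A AA A4 EF A4 98 F3 81 B5 A8.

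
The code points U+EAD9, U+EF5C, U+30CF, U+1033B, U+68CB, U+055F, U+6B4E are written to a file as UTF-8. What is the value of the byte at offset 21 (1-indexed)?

0x8E

1-indexed offset 21 is 0-indexed offset 20.
U+EAD9 → 3-byte form EE AB 99 at offsets 0–2.
U+EF5C → 3-byte form EE BD 9C at offsets 3–5.
U+30CF → 3-byte form E3 83 8F at offsets 6–8.
U+1033B → 4-byte form F0 90 8C BB at offsets 9–12.
U+68CB → 3-byte form E6 A3 8B at offsets 13–15.
U+055F → 2-byte form D5 9F at offsets 16–17.
U+6B4E → 3-byte form E6 AD 8E at offsets 18–20.
Offset 20 falls in char 7's range; it's byte 3 of E6 AD 8E = 0x8E.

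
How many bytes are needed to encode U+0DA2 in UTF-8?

U+0DA2 = 0xDA2. UTF-8 uses 1 byte below 0x80, 2 below 0x800, 3 below 0x10000, 4 up to 0x10FFFF. 0xDA2 is in U+0800–U+FFFF → 3 bytes.

3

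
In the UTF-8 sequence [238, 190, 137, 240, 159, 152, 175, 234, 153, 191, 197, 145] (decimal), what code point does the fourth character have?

U+0151

Offset 0: leading byte 0xEE = 11101110 → 3-byte char #1 = EE BE 89.
Offset 3: leading byte 0xF0 = 11110000 → 4-byte char #2 = F0 9F 98 AF.
Offset 7: leading byte 0xEA = 11101010 → 3-byte char #3 = EA 99 BF.
Offset 10: leading byte 0xC5 = 11000101 → 2-byte char #4 = C5 91.
Leading byte 0xC5 = 11000101 matches 110xxxxx → 2-byte sequence.
Byte 1: 0xC5 = 11000101, payload 00101 (5 bits).
Byte 2: 0x91 = 10010001 (10xxxxxx ✓), payload 010001.
Concatenate: 00101010001 = 0x151 (11 bits → U+0151).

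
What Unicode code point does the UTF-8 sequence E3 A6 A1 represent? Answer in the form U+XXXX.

Leading byte 0xE3 = 11100011 matches 1110xxxx → 3-byte sequence.
Byte 1: 0xE3 = 11100011, payload 0011 (4 bits).
Byte 2: 0xA6 = 10100110 (10xxxxxx ✓), payload 100110.
Byte 3: 0xA1 = 10100001 (10xxxxxx ✓), payload 100001.
Concatenate: 0011100110100001 = 0x39A1 (16 bits → U+39A1).

U+39A1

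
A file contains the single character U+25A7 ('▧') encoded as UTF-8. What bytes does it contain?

U+25A7 = 0x25A7 = 9639 decimal. In range U+0800–U+FFFF → 3-byte form: 1110xxxx 10xxxxxx 10xxxxxx.
Binary (16 bits): 0010010110100111.
Split 4+6+6: 0010 | 010110 | 100111.
Byte 1: 11100010 = 0xE2.
Byte 2: 10010110 = 0x96.
Byte 3: 10100111 = 0xA7.

E2 96 A7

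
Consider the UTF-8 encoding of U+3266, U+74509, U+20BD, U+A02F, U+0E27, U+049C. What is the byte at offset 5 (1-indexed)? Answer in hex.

0xB4

1-indexed offset 5 is 0-indexed offset 4.
U+3266 → 3-byte form E3 89 A6 at offsets 0–2.
U+74509 → 4-byte form F1 B4 94 89 at offsets 3–6.
Offset 4 falls in char 2's range; it's byte 2 of F1 B4 94 89 = 0xB4.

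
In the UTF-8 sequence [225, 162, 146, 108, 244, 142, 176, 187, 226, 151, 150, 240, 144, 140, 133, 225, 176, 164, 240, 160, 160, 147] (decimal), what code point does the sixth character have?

U+1C24

Offset 0: leading byte 0xE1 = 11100001 → 3-byte char #1 = E1 A2 92.
Offset 3: leading byte 0x6C = 01101100 → 1-byte char #2 = 6C.
Offset 4: leading byte 0xF4 = 11110100 → 4-byte char #3 = F4 8E B0 BB.
Offset 8: leading byte 0xE2 = 11100010 → 3-byte char #4 = E2 97 96.
Offset 11: leading byte 0xF0 = 11110000 → 4-byte char #5 = F0 90 8C 85.
Offset 15: leading byte 0xE1 = 11100001 → 3-byte char #6 = E1 B0 A4.
Leading byte 0xE1 = 11100001 matches 1110xxxx → 3-byte sequence.
Byte 1: 0xE1 = 11100001, payload 0001 (4 bits).
Byte 2: 0xB0 = 10110000 (10xxxxxx ✓), payload 110000.
Byte 3: 0xA4 = 10100100 (10xxxxxx ✓), payload 100100.
Concatenate: 0001110000100100 = 0x1C24 (16 bits → U+1C24).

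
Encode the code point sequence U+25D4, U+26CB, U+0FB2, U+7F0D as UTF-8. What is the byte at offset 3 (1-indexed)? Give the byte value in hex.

1-indexed offset 3 is 0-indexed offset 2.
U+25D4 → 3-byte form E2 97 94 at offsets 0–2.
Offset 2 falls in char 1's range; it's byte 3 of E2 97 94 = 0x94.

0x94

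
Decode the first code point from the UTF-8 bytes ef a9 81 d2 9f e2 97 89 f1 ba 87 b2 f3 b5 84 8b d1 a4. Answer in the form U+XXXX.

U+FA41

Offset 0: leading byte 0xEF = 11101111 → 3-byte char #1 = EF A9 81.
Leading byte 0xEF = 11101111 matches 1110xxxx → 3-byte sequence.
Byte 1: 0xEF = 11101111, payload 1111 (4 bits).
Byte 2: 0xA9 = 10101001 (10xxxxxx ✓), payload 101001.
Byte 3: 0x81 = 10000001 (10xxxxxx ✓), payload 000001.
Concatenate: 1111101001000001 = 0xFA41 (16 bits → U+FA41).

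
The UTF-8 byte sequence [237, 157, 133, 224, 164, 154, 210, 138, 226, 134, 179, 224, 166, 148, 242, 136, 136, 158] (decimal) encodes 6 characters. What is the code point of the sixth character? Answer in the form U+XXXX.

U+8821E

Offset 0: leading byte 0xED = 11101101 → 3-byte char #1 = ED 9D 85.
Offset 3: leading byte 0xE0 = 11100000 → 3-byte char #2 = E0 A4 9A.
Offset 6: leading byte 0xD2 = 11010010 → 2-byte char #3 = D2 8A.
Offset 8: leading byte 0xE2 = 11100010 → 3-byte char #4 = E2 86 B3.
Offset 11: leading byte 0xE0 = 11100000 → 3-byte char #5 = E0 A6 94.
Offset 14: leading byte 0xF2 = 11110010 → 4-byte char #6 = F2 88 88 9E.
Leading byte 0xF2 = 11110010 matches 11110xxx → 4-byte sequence.
Byte 1: 0xF2 = 11110010, payload 010 (3 bits).
Byte 2: 0x88 = 10001000 (10xxxxxx ✓), payload 001000.
Byte 3: 0x88 = 10001000 (10xxxxxx ✓), payload 001000.
Byte 4: 0x9E = 10011110 (10xxxxxx ✓), payload 011110.
Concatenate: 010001000001000011110 = 0x8821E (21 bits → U+8821E).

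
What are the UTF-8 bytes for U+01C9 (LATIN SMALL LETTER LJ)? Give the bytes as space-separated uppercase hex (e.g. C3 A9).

C7 89

U+01C9 = 0x1C9 = 457 decimal. In range U+0080–U+07FF → 2-byte form: 110xxxxx 10xxxxxx.
Binary (11 bits): 00111001001.
Split 5+6: 00111 | 001001.
Byte 1: 11000111 = 0xC7.
Byte 2: 10001001 = 0x89.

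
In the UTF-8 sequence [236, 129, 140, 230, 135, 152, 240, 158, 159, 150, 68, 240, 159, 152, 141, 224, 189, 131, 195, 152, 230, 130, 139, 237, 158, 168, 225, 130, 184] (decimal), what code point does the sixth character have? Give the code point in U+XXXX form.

Offset 0: leading byte 0xEC = 11101100 → 3-byte char #1 = EC 81 8C.
Offset 3: leading byte 0xE6 = 11100110 → 3-byte char #2 = E6 87 98.
Offset 6: leading byte 0xF0 = 11110000 → 4-byte char #3 = F0 9E 9F 96.
Offset 10: leading byte 0x44 = 01000100 → 1-byte char #4 = 44.
Offset 11: leading byte 0xF0 = 11110000 → 4-byte char #5 = F0 9F 98 8D.
Offset 15: leading byte 0xE0 = 11100000 → 3-byte char #6 = E0 BD 83.
Leading byte 0xE0 = 11100000 matches 1110xxxx → 3-byte sequence.
Byte 1: 0xE0 = 11100000, payload 0000 (4 bits).
Byte 2: 0xBD = 10111101 (10xxxxxx ✓), payload 111101.
Byte 3: 0x83 = 10000011 (10xxxxxx ✓), payload 000011.
Concatenate: 0000111101000011 = 0xF43 (16 bits → U+0F43).

U+0F43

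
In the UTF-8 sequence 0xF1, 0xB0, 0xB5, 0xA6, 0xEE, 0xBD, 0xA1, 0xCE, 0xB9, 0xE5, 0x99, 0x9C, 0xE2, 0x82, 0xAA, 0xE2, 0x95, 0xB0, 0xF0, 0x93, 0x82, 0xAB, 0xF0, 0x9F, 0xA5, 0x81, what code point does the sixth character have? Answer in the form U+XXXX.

Offset 0: leading byte 0xF1 = 11110001 → 4-byte char #1 = F1 B0 B5 A6.
Offset 4: leading byte 0xEE = 11101110 → 3-byte char #2 = EE BD A1.
Offset 7: leading byte 0xCE = 11001110 → 2-byte char #3 = CE B9.
Offset 9: leading byte 0xE5 = 11100101 → 3-byte char #4 = E5 99 9C.
Offset 12: leading byte 0xE2 = 11100010 → 3-byte char #5 = E2 82 AA.
Offset 15: leading byte 0xE2 = 11100010 → 3-byte char #6 = E2 95 B0.
Leading byte 0xE2 = 11100010 matches 1110xxxx → 3-byte sequence.
Byte 1: 0xE2 = 11100010, payload 0010 (4 bits).
Byte 2: 0x95 = 10010101 (10xxxxxx ✓), payload 010101.
Byte 3: 0xB0 = 10110000 (10xxxxxx ✓), payload 110000.
Concatenate: 0010010101110000 = 0x2570 (16 bits → U+2570).

U+2570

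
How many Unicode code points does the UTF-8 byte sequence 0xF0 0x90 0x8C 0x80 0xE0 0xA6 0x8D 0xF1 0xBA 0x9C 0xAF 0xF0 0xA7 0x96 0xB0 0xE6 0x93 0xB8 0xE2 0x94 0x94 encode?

6

Byte at offset 0: 0xF0 = 11110000 → 4-byte char (#1). Advance 4.
Byte at offset 4: 0xE0 = 11100000 → 3-byte char (#2). Advance 3.
Byte at offset 7: 0xF1 = 11110001 → 4-byte char (#3). Advance 4.
Byte at offset 11: 0xF0 = 11110000 → 4-byte char (#4). Advance 4.
Byte at offset 15: 0xE6 = 11100110 → 3-byte char (#5). Advance 3.
Byte at offset 18: 0xE2 = 11100010 → 3-byte char (#6). Advance 3.
Reached end at offset 21 after 6 code points.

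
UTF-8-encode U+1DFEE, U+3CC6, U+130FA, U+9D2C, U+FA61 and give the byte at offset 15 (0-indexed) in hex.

U+1DFEE → 4-byte form F0 9D BF AE at offsets 0–3.
U+3CC6 → 3-byte form E3 B3 86 at offsets 4–6.
U+130FA → 4-byte form F0 93 83 BA at offsets 7–10.
U+9D2C → 3-byte form E9 B4 AC at offsets 11–13.
U+FA61 → 3-byte form EF A9 A1 at offsets 14–16.
Offset 15 falls in char 5's range; it's byte 2 of EF A9 A1 = 0xA9.

0xA9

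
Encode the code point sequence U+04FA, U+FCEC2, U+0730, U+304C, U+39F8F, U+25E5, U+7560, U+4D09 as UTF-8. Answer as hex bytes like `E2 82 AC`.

U+04FA: 2-byte form → D3 BA.
U+FCEC2: 4-byte form → F3 BC BB 82.
U+0730: 2-byte form → DC B0.
U+304C: 3-byte form → E3 81 8C.
U+39F8F: 4-byte form → F0 B9 BE 8F.
U+25E5: 3-byte form → E2 97 A5.
U+7560: 3-byte form → E7 95 A0.
U+4D09: 3-byte form → E4 B4 89.
Concatenated (24 bytes): D3 BA F3 BC BB 82 DC B0 E3 81 8C F0 B9 BE 8F E2 97 A5 E7 95 A0 E4 B4 89.

D3 BA F3 BC BB 82 DC B0 E3 81 8C F0 B9 BE 8F E2 97 A5 E7 95 A0 E4 B4 89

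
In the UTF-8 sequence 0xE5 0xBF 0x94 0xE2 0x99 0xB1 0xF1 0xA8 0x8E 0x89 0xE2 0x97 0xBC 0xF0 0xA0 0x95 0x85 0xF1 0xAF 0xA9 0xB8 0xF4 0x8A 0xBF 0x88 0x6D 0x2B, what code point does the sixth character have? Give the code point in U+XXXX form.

Offset 0: leading byte 0xE5 = 11100101 → 3-byte char #1 = E5 BF 94.
Offset 3: leading byte 0xE2 = 11100010 → 3-byte char #2 = E2 99 B1.
Offset 6: leading byte 0xF1 = 11110001 → 4-byte char #3 = F1 A8 8E 89.
Offset 10: leading byte 0xE2 = 11100010 → 3-byte char #4 = E2 97 BC.
Offset 13: leading byte 0xF0 = 11110000 → 4-byte char #5 = F0 A0 95 85.
Offset 17: leading byte 0xF1 = 11110001 → 4-byte char #6 = F1 AF A9 B8.
Leading byte 0xF1 = 11110001 matches 11110xxx → 4-byte sequence.
Byte 1: 0xF1 = 11110001, payload 001 (3 bits).
Byte 2: 0xAF = 10101111 (10xxxxxx ✓), payload 101111.
Byte 3: 0xA9 = 10101001 (10xxxxxx ✓), payload 101001.
Byte 4: 0xB8 = 10111000 (10xxxxxx ✓), payload 111000.
Concatenate: 001101111101001111000 = 0x6FA78 (21 bits → U+6FA78).

U+6FA78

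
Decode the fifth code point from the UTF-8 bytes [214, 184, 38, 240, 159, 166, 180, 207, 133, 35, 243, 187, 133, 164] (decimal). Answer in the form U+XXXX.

U+0023

Offset 0: leading byte 0xD6 = 11010110 → 2-byte char #1 = D6 B8.
Offset 2: leading byte 0x26 = 00100110 → 1-byte char #2 = 26.
Offset 3: leading byte 0xF0 = 11110000 → 4-byte char #3 = F0 9F A6 B4.
Offset 7: leading byte 0xCF = 11001111 → 2-byte char #4 = CF 85.
Offset 9: leading byte 0x23 = 00100011 → 1-byte char #5 = 23.
Leading byte 0x23 = 00100011 matches 0xxxxxxx → 1-byte sequence.
Byte 1: 0x23 = 00100011, payload 0100011 (7 bits).
Concatenate: 0100011 = 0x23 (7 bits → U+0023).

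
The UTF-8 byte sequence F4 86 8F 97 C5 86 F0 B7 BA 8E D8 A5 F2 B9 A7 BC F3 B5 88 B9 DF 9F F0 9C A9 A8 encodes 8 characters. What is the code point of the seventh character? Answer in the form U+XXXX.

Offset 0: leading byte 0xF4 = 11110100 → 4-byte char #1 = F4 86 8F 97.
Offset 4: leading byte 0xC5 = 11000101 → 2-byte char #2 = C5 86.
Offset 6: leading byte 0xF0 = 11110000 → 4-byte char #3 = F0 B7 BA 8E.
Offset 10: leading byte 0xD8 = 11011000 → 2-byte char #4 = D8 A5.
Offset 12: leading byte 0xF2 = 11110010 → 4-byte char #5 = F2 B9 A7 BC.
Offset 16: leading byte 0xF3 = 11110011 → 4-byte char #6 = F3 B5 88 B9.
Offset 20: leading byte 0xDF = 11011111 → 2-byte char #7 = DF 9F.
Leading byte 0xDF = 11011111 matches 110xxxxx → 2-byte sequence.
Byte 1: 0xDF = 11011111, payload 11111 (5 bits).
Byte 2: 0x9F = 10011111 (10xxxxxx ✓), payload 011111.
Concatenate: 11111011111 = 0x7DF (11 bits → U+07DF).

U+07DF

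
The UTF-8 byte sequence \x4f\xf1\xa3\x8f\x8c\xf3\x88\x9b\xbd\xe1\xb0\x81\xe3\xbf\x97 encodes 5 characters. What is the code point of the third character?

U+C86FD

Offset 0: leading byte 0x4F = 01001111 → 1-byte char #1 = 4F.
Offset 1: leading byte 0xF1 = 11110001 → 4-byte char #2 = F1 A3 8F 8C.
Offset 5: leading byte 0xF3 = 11110011 → 4-byte char #3 = F3 88 9B BD.
Leading byte 0xF3 = 11110011 matches 11110xxx → 4-byte sequence.
Byte 1: 0xF3 = 11110011, payload 011 (3 bits).
Byte 2: 0x88 = 10001000 (10xxxxxx ✓), payload 001000.
Byte 3: 0x9B = 10011011 (10xxxxxx ✓), payload 011011.
Byte 4: 0xBD = 10111101 (10xxxxxx ✓), payload 111101.
Concatenate: 011001000011011111101 = 0xC86FD (21 bits → U+C86FD).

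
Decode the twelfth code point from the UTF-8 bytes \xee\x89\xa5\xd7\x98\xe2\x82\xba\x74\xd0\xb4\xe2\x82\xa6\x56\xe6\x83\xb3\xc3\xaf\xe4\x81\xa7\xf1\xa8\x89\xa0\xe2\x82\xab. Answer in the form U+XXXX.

U+20AB

Offset 0: leading byte 0xEE = 11101110 → 3-byte char #1 = EE 89 A5.
Offset 3: leading byte 0xD7 = 11010111 → 2-byte char #2 = D7 98.
Offset 5: leading byte 0xE2 = 11100010 → 3-byte char #3 = E2 82 BA.
Offset 8: leading byte 0x74 = 01110100 → 1-byte char #4 = 74.
Offset 9: leading byte 0xD0 = 11010000 → 2-byte char #5 = D0 B4.
Offset 11: leading byte 0xE2 = 11100010 → 3-byte char #6 = E2 82 A6.
Offset 14: leading byte 0x56 = 01010110 → 1-byte char #7 = 56.
Offset 15: leading byte 0xE6 = 11100110 → 3-byte char #8 = E6 83 B3.
Offset 18: leading byte 0xC3 = 11000011 → 2-byte char #9 = C3 AF.
Offset 20: leading byte 0xE4 = 11100100 → 3-byte char #10 = E4 81 A7.
Offset 23: leading byte 0xF1 = 11110001 → 4-byte char #11 = F1 A8 89 A0.
Offset 27: leading byte 0xE2 = 11100010 → 3-byte char #12 = E2 82 AB.
Leading byte 0xE2 = 11100010 matches 1110xxxx → 3-byte sequence.
Byte 1: 0xE2 = 11100010, payload 0010 (4 bits).
Byte 2: 0x82 = 10000010 (10xxxxxx ✓), payload 000010.
Byte 3: 0xAB = 10101011 (10xxxxxx ✓), payload 101011.
Concatenate: 0010000010101011 = 0x20AB (16 bits → U+20AB).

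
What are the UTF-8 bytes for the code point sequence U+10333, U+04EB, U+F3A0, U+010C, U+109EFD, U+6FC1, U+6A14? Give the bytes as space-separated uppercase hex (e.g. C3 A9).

U+10333: 4-byte form → F0 90 8C B3.
U+04EB: 2-byte form → D3 AB.
U+F3A0: 3-byte form → EF 8E A0.
U+010C: 2-byte form → C4 8C.
U+109EFD: 4-byte form → F4 89 BB BD.
U+6FC1: 3-byte form → E6 BF 81.
U+6A14: 3-byte form → E6 A8 94.
Concatenated (21 bytes): F0 90 8C B3 D3 AB EF 8E A0 C4 8C F4 89 BB BD E6 BF 81 E6 A8 94.

F0 90 8C B3 D3 AB EF 8E A0 C4 8C F4 89 BB BD E6 BF 81 E6 A8 94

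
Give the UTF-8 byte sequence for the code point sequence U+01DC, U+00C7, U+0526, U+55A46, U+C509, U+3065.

U+01DC: 2-byte form → C7 9C.
U+00C7: 2-byte form → C3 87.
U+0526: 2-byte form → D4 A6.
U+55A46: 4-byte form → F1 95 A9 86.
U+C509: 3-byte form → EC 94 89.
U+3065: 3-byte form → E3 81 A5.
Concatenated (16 bytes): C7 9C C3 87 D4 A6 F1 95 A9 86 EC 94 89 E3 81 A5.

C7 9C C3 87 D4 A6 F1 95 A9 86 EC 94 89 E3 81 A5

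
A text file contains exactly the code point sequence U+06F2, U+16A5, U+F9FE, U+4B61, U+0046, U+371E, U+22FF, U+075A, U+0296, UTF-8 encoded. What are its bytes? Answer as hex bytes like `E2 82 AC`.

U+06F2: 2-byte form → DB B2.
U+16A5: 3-byte form → E1 9A A5.
U+F9FE: 3-byte form → EF A7 BE.
U+4B61: 3-byte form → E4 AD A1.
U+0046: 1-byte form → 46.
U+371E: 3-byte form → E3 9C 9E.
U+22FF: 3-byte form → E2 8B BF.
U+075A: 2-byte form → DD 9A.
U+0296: 2-byte form → CA 96.
Concatenated (22 bytes): DB B2 E1 9A A5 EF A7 BE E4 AD A1 46 E3 9C 9E E2 8B BF DD 9A CA 96.

DB B2 E1 9A A5 EF A7 BE E4 AD A1 46 E3 9C 9E E2 8B BF DD 9A CA 96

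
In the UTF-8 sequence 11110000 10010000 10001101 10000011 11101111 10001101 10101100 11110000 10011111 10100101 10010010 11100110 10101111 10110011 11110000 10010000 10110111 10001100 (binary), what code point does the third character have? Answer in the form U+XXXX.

Offset 0: leading byte 0xF0 = 11110000 → 4-byte char #1 = F0 90 8D 83.
Offset 4: leading byte 0xEF = 11101111 → 3-byte char #2 = EF 8D AC.
Offset 7: leading byte 0xF0 = 11110000 → 4-byte char #3 = F0 9F A5 92.
Leading byte 0xF0 = 11110000 matches 11110xxx → 4-byte sequence.
Byte 1: 0xF0 = 11110000, payload 000 (3 bits).
Byte 2: 0x9F = 10011111 (10xxxxxx ✓), payload 011111.
Byte 3: 0xA5 = 10100101 (10xxxxxx ✓), payload 100101.
Byte 4: 0x92 = 10010010 (10xxxxxx ✓), payload 010010.
Concatenate: 000011111100101010010 = 0x1F952 (21 bits → U+1F952).

U+1F952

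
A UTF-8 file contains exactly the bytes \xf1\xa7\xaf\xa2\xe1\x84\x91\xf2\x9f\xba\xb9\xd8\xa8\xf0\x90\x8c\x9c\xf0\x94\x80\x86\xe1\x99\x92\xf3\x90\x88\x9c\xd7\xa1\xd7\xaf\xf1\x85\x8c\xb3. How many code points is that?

Byte at offset 0: 0xF1 = 11110001 → 4-byte char (#1). Advance 4.
Byte at offset 4: 0xE1 = 11100001 → 3-byte char (#2). Advance 3.
Byte at offset 7: 0xF2 = 11110010 → 4-byte char (#3). Advance 4.
Byte at offset 11: 0xD8 = 11011000 → 2-byte char (#4). Advance 2.
Byte at offset 13: 0xF0 = 11110000 → 4-byte char (#5). Advance 4.
Byte at offset 17: 0xF0 = 11110000 → 4-byte char (#6). Advance 4.
Byte at offset 21: 0xE1 = 11100001 → 3-byte char (#7). Advance 3.
Byte at offset 24: 0xF3 = 11110011 → 4-byte char (#8). Advance 4.
Byte at offset 28: 0xD7 = 11010111 → 2-byte char (#9). Advance 2.
Byte at offset 30: 0xD7 = 11010111 → 2-byte char (#10). Advance 2.
Byte at offset 32: 0xF1 = 11110001 → 4-byte char (#11). Advance 4.
Reached end at offset 36 after 11 code points.

11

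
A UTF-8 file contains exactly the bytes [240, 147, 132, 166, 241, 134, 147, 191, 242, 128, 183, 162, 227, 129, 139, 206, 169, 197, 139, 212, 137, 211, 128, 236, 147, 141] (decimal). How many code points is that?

Byte at offset 0: 0xF0 = 11110000 → 4-byte char (#1). Advance 4.
Byte at offset 4: 0xF1 = 11110001 → 4-byte char (#2). Advance 4.
Byte at offset 8: 0xF2 = 11110010 → 4-byte char (#3). Advance 4.
Byte at offset 12: 0xE3 = 11100011 → 3-byte char (#4). Advance 3.
Byte at offset 15: 0xCE = 11001110 → 2-byte char (#5). Advance 2.
Byte at offset 17: 0xC5 = 11000101 → 2-byte char (#6). Advance 2.
Byte at offset 19: 0xD4 = 11010100 → 2-byte char (#7). Advance 2.
Byte at offset 21: 0xD3 = 11010011 → 2-byte char (#8). Advance 2.
Byte at offset 23: 0xEC = 11101100 → 3-byte char (#9). Advance 3.
Reached end at offset 26 after 9 code points.

9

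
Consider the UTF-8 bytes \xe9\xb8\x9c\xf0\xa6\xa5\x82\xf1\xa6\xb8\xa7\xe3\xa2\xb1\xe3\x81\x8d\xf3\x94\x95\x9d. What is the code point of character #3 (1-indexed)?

U+66E27

Offset 0: leading byte 0xE9 = 11101001 → 3-byte char #1 = E9 B8 9C.
Offset 3: leading byte 0xF0 = 11110000 → 4-byte char #2 = F0 A6 A5 82.
Offset 7: leading byte 0xF1 = 11110001 → 4-byte char #3 = F1 A6 B8 A7.
Leading byte 0xF1 = 11110001 matches 11110xxx → 4-byte sequence.
Byte 1: 0xF1 = 11110001, payload 001 (3 bits).
Byte 2: 0xA6 = 10100110 (10xxxxxx ✓), payload 100110.
Byte 3: 0xB8 = 10111000 (10xxxxxx ✓), payload 111000.
Byte 4: 0xA7 = 10100111 (10xxxxxx ✓), payload 100111.
Concatenate: 001100110111000100111 = 0x66E27 (21 bits → U+66E27).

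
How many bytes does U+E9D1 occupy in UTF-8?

U+E9D1 = 0xE9D1. UTF-8 uses 1 byte below 0x80, 2 below 0x800, 3 below 0x10000, 4 up to 0x10FFFF. 0xE9D1 is in U+0800–U+FFFF → 3 bytes.

3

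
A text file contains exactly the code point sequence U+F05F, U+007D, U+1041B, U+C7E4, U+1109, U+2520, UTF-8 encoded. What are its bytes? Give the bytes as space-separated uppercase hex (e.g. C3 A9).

EF 81 9F 7D F0 90 90 9B EC 9F A4 E1 84 89 E2 94 A0

U+F05F: 3-byte form → EF 81 9F.
U+007D: 1-byte form → 7D.
U+1041B: 4-byte form → F0 90 90 9B.
U+C7E4: 3-byte form → EC 9F A4.
U+1109: 3-byte form → E1 84 89.
U+2520: 3-byte form → E2 94 A0.
Concatenated (17 bytes): EF 81 9F 7D F0 90 90 9B EC 9F A4 E1 84 89 E2 94 A0.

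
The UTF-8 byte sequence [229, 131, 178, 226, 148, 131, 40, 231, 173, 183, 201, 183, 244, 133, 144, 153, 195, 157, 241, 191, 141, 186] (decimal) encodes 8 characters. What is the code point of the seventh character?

Offset 0: leading byte 0xE5 = 11100101 → 3-byte char #1 = E5 83 B2.
Offset 3: leading byte 0xE2 = 11100010 → 3-byte char #2 = E2 94 83.
Offset 6: leading byte 0x28 = 00101000 → 1-byte char #3 = 28.
Offset 7: leading byte 0xE7 = 11100111 → 3-byte char #4 = E7 AD B7.
Offset 10: leading byte 0xC9 = 11001001 → 2-byte char #5 = C9 B7.
Offset 12: leading byte 0xF4 = 11110100 → 4-byte char #6 = F4 85 90 99.
Offset 16: leading byte 0xC3 = 11000011 → 2-byte char #7 = C3 9D.
Leading byte 0xC3 = 11000011 matches 110xxxxx → 2-byte sequence.
Byte 1: 0xC3 = 11000011, payload 00011 (5 bits).
Byte 2: 0x9D = 10011101 (10xxxxxx ✓), payload 011101.
Concatenate: 00011011101 = 0xDD (11 bits → U+00DD).

U+00DD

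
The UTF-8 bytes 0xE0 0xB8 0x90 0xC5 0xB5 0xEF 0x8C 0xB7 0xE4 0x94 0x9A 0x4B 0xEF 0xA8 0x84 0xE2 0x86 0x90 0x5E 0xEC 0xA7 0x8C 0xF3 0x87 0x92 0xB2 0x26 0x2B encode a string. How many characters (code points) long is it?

Byte at offset 0: 0xE0 = 11100000 → 3-byte char (#1). Advance 3.
Byte at offset 3: 0xC5 = 11000101 → 2-byte char (#2). Advance 2.
Byte at offset 5: 0xEF = 11101111 → 3-byte char (#3). Advance 3.
Byte at offset 8: 0xE4 = 11100100 → 3-byte char (#4). Advance 3.
Byte at offset 11: 0x4B = 01001011 → 1-byte char (#5). Advance 1.
Byte at offset 12: 0xEF = 11101111 → 3-byte char (#6). Advance 3.
Byte at offset 15: 0xE2 = 11100010 → 3-byte char (#7). Advance 3.
Byte at offset 18: 0x5E = 01011110 → 1-byte char (#8). Advance 1.
Byte at offset 19: 0xEC = 11101100 → 3-byte char (#9). Advance 3.
Byte at offset 22: 0xF3 = 11110011 → 4-byte char (#10). Advance 4.
Byte at offset 26: 0x26 = 00100110 → 1-byte char (#11). Advance 1.
Byte at offset 27: 0x2B = 00101011 → 1-byte char (#12). Advance 1.
Reached end at offset 28 after 12 code points.

12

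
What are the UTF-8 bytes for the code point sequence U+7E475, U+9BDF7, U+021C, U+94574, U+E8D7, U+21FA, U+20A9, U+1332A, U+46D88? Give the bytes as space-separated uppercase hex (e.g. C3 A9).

F1 BE 91 B5 F2 9B B7 B7 C8 9C F2 94 95 B4 EE A3 97 E2 87 BA E2 82 A9 F0 93 8C AA F1 86 B6 88

U+7E475: 4-byte form → F1 BE 91 B5.
U+9BDF7: 4-byte form → F2 9B B7 B7.
U+021C: 2-byte form → C8 9C.
U+94574: 4-byte form → F2 94 95 B4.
U+E8D7: 3-byte form → EE A3 97.
U+21FA: 3-byte form → E2 87 BA.
U+20A9: 3-byte form → E2 82 A9.
U+1332A: 4-byte form → F0 93 8C AA.
U+46D88: 4-byte form → F1 86 B6 88.
Concatenated (31 bytes): F1 BE 91 B5 F2 9B B7 B7 C8 9C F2 94 95 B4 EE A3 97 E2 87 BA E2 82 A9 F0 93 8C AA F1 86 B6 88.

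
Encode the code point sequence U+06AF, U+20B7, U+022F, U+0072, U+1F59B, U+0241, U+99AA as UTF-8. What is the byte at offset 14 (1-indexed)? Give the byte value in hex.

1-indexed offset 14 is 0-indexed offset 13.
U+06AF → 2-byte form DA AF at offsets 0–1.
U+20B7 → 3-byte form E2 82 B7 at offsets 2–4.
U+022F → 2-byte form C8 AF at offsets 5–6.
U+0072 → 1-byte form 72 at offsets 7–7.
U+1F59B → 4-byte form F0 9F 96 9B at offsets 8–11.
U+0241 → 2-byte form C9 81 at offsets 12–13.
Offset 13 falls in char 6's range; it's byte 2 of C9 81 = 0x81.

0x81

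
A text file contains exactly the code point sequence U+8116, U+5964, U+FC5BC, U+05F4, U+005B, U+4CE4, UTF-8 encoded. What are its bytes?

E8 84 96 E5 A5 A4 F3 BC 96 BC D7 B4 5B E4 B3 A4

U+8116: 3-byte form → E8 84 96.
U+5964: 3-byte form → E5 A5 A4.
U+FC5BC: 4-byte form → F3 BC 96 BC.
U+05F4: 2-byte form → D7 B4.
U+005B: 1-byte form → 5B.
U+4CE4: 3-byte form → E4 B3 A4.
Concatenated (16 bytes): E8 84 96 E5 A5 A4 F3 BC 96 BC D7 B4 5B E4 B3 A4.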